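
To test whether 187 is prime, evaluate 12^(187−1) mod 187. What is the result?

12^1 ≡ 12 (mod 187)
12^2 ≡ 12^2 = 144 ≡ 144 (mod 187)
12^4 ≡ 144^2 = 20736 ≡ 166 (mod 187)
12^8 ≡ 166^2 = 27556 ≡ 67 (mod 187)
12^16 ≡ 67^2 = 4489 ≡ 1 (mod 187)
12^32 ≡ 1^2 = 1 ≡ 1 (mod 187)
12^64 ≡ 1^2 = 1 ≡ 1 (mod 187)
12^128 ≡ 1^2 = 1 ≡ 1 (mod 187)
186 = 128 + 32 + 16 + 8 + 2 in binary powers of 2.
So 12^186 ≡ 1 · 1 · 1 · 67 · 144 ≡ 111 (mod 187).
Since 111 ≠ 1, base 12 is a Fermat witness: 187 is composite.

111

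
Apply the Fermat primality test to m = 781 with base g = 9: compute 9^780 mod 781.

9^1 ≡ 9 (mod 781)
9^2 ≡ 9^2 = 81 ≡ 81 (mod 781)
9^4 ≡ 81^2 = 6561 ≡ 313 (mod 781)
9^8 ≡ 313^2 = 97969 ≡ 344 (mod 781)
9^16 ≡ 344^2 = 118336 ≡ 405 (mod 781)
9^32 ≡ 405^2 = 164025 ≡ 15 (mod 781)
9^64 ≡ 15^2 = 225 ≡ 225 (mod 781)
9^128 ≡ 225^2 = 50625 ≡ 641 (mod 781)
9^256 ≡ 641^2 = 410881 ≡ 75 (mod 781)
9^512 ≡ 75^2 = 5625 ≡ 158 (mod 781)
780 = 512 + 256 + 8 + 4 in binary powers of 2.
So 9^780 ≡ 158 · 75 · 344 · 313 ≡ 529 (mod 781).
Since 529 ≠ 1, base 9 is a Fermat witness: 781 is composite.

529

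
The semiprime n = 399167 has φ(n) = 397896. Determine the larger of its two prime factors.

709

φ(n) = (p−1)(q−1) = n − (p+q) + 1, so p + q = 399167 − 397896 + 1 = 1272.
p and q are the roots of t² − 1272t + 399167 = 0.
Discriminant: 1272² − 4·399167 = 1617984 − 1596668 = 21316; √21316 = 146.
q = (1272 − 146)/2 = 563, p = (1272 + 146)/2 = 709.
Check: 563 · 709 = 399167.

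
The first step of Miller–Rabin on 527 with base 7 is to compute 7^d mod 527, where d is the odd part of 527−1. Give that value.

165

527 − 1 = 526 = 2^1 · 263, so d = 263.
7^1 ≡ 7 (mod 527)
7^2 ≡ 7^2 = 49 ≡ 49 (mod 527)
7^4 ≡ 49^2 = 2401 ≡ 293 (mod 527)
7^8 ≡ 293^2 = 85849 ≡ 475 (mod 527)
7^16 ≡ 475^2 = 225625 ≡ 69 (mod 527)
7^32 ≡ 69^2 = 4761 ≡ 18 (mod 527)
7^64 ≡ 18^2 = 324 ≡ 324 (mod 527)
7^128 ≡ 324^2 = 104976 ≡ 103 (mod 527)
7^256 ≡ 103^2 = 10609 ≡ 69 (mod 527)
263 = 256 + 4 + 2 + 1 in binary powers of 2.
So 7^263 ≡ 69 · 293 · 49 · 7 ≡ 165 (mod 527).
Squaring chain: 165; never reaches −1, so base 7 is a Miller–Rabin witness that 527 is composite.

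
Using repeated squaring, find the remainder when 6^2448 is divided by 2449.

6^1 ≡ 6 (mod 2449)
6^2 ≡ 6^2 = 36 ≡ 36 (mod 2449)
6^4 ≡ 36^2 = 1296 ≡ 1296 (mod 2449)
6^8 ≡ 1296^2 = 1679616 ≡ 2051 (mod 2449)
6^16 ≡ 2051^2 = 4206601 ≡ 1668 (mod 2449)
6^32 ≡ 1668^2 = 2782224 ≡ 160 (mod 2449)
6^64 ≡ 160^2 = 25600 ≡ 1110 (mod 2449)
6^128 ≡ 1110^2 = 1232100 ≡ 253 (mod 2449)
6^256 ≡ 253^2 = 64009 ≡ 335 (mod 2449)
6^512 ≡ 335^2 = 112225 ≡ 2020 (mod 2449)
6^1024 ≡ 2020^2 = 4080400 ≡ 366 (mod 2449)
6^2048 ≡ 366^2 = 133956 ≡ 1710 (mod 2449)
2448 = 2048 + 256 + 128 + 16 in binary powers of 2.
So 6^2448 ≡ 1710 · 335 · 253 · 1668 ≡ 1365 (mod 2449).
Since 1365 ≠ 1, base 6 is a Fermat witness: 2449 is composite.

1365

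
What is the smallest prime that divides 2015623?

2015623 is odd.
Digit sum 19, not divisible by 3.
Ends in 3: not divisible by 5.
7: 2015623 = 7·287946 + 1
11: 2015623 = 11·183238 + 5
13: 2015623 = 13·155047 + 12
17: 2015623 = 17·118566 + 1
19: 2015623 = 19·106085 + 8
23: 2015623 = 23·87635 + 18
29: 2015623 = 29·69504 + 7
31: 2015623 = 31·65020 + 3
37: 2015623 = 37·54476 + 11
41: 2015623 = 41·49161 + 22
43: 2015623 = 43·46874 + 41
47: 2015623 = 47·42885 + 28
53: 2015623 = 53·38030 + 33
59: 2015623 = 59·34163 + 6
61: 2015623 = 61·33043

61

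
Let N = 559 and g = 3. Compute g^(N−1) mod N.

3^1 ≡ 3 (mod 559)
3^2 ≡ 3^2 = 9 ≡ 9 (mod 559)
3^4 ≡ 9^2 = 81 ≡ 81 (mod 559)
3^8 ≡ 81^2 = 6561 ≡ 412 (mod 559)
3^16 ≡ 412^2 = 169744 ≡ 367 (mod 559)
3^32 ≡ 367^2 = 134689 ≡ 529 (mod 559)
3^64 ≡ 529^2 = 279841 ≡ 341 (mod 559)
3^128 ≡ 341^2 = 116281 ≡ 9 (mod 559)
3^256 ≡ 9^2 = 81 ≡ 81 (mod 559)
3^512 ≡ 81^2 = 6561 ≡ 412 (mod 559)
558 = 512 + 32 + 8 + 4 + 2 in binary powers of 2.
So 3^558 ≡ 412 · 529 · 412 · 81 · 9 ≡ 391 (mod 559).
Since 391 ≠ 1, base 3 is a Fermat witness: 559 is composite.

391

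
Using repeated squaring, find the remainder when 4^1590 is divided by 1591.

4^1 ≡ 4 (mod 1591)
4^2 ≡ 4^2 = 16 ≡ 16 (mod 1591)
4^4 ≡ 16^2 = 256 ≡ 256 (mod 1591)
4^8 ≡ 256^2 = 65536 ≡ 305 (mod 1591)
4^16 ≡ 305^2 = 93025 ≡ 747 (mod 1591)
4^32 ≡ 747^2 = 558009 ≡ 1159 (mod 1591)
4^64 ≡ 1159^2 = 1343281 ≡ 477 (mod 1591)
4^128 ≡ 477^2 = 227529 ≡ 16 (mod 1591)
4^256 ≡ 16^2 = 256 ≡ 256 (mod 1591)
4^512 ≡ 256^2 = 65536 ≡ 305 (mod 1591)
4^1024 ≡ 305^2 = 93025 ≡ 747 (mod 1591)
1590 = 1024 + 512 + 32 + 16 + 4 + 2 in binary powers of 2.
So 4^1590 ≡ 747 · 305 · 1159 · 747 · 256 · 16 ≡ 692 (mod 1591).
Since 692 ≠ 1, base 4 is a Fermat witness: 1591 is composite.

692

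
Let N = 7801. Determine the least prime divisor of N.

29

7801 is odd.
Digit sum 16, not divisible by 3.
Ends in 1: not divisible by 5.
7: 7801 = 7·1114 + 3
11: 7801 = 11·709 + 2
13: 7801 = 13·600 + 1
17: 7801 = 17·458 + 15
19: 7801 = 19·410 + 11
23: 7801 = 23·339 + 4
29: 7801 = 29·269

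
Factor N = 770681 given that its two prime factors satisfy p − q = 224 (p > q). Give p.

997

Since p = q + 224, we have 770681 = q(q + 224), so q² + 224q − 770681 = 0.
Discriminant: 224² + 4·770681 = 50176 + 3082724 = 3132900; √3132900 = 1770.
q = (−224 + 1770)/2 = 773, and p = q + 224 = 997.
Check: 773 · 997 = 770681.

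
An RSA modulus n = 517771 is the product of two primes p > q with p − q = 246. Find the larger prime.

853

Since p = q + 246, we have 517771 = q(q + 246), so q² + 246q − 517771 = 0.
Discriminant: 246² + 4·517771 = 60516 + 2071084 = 2131600; √2131600 = 1460.
q = (−246 + 1460)/2 = 607, and p = q + 246 = 853.
Check: 607 · 853 = 517771.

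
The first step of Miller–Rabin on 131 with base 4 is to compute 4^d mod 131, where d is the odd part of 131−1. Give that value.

1

131 − 1 = 130 = 2^1 · 65, so d = 65.
4^1 ≡ 4 (mod 131)
4^2 ≡ 4^2 = 16 ≡ 16 (mod 131)
4^4 ≡ 16^2 = 256 ≡ 125 (mod 131)
4^8 ≡ 125^2 = 15625 ≡ 36 (mod 131)
4^16 ≡ 36^2 = 1296 ≡ 117 (mod 131)
4^32 ≡ 117^2 = 13689 ≡ 65 (mod 131)
4^64 ≡ 65^2 = 4225 ≡ 33 (mod 131)
65 = 64 + 1 in binary powers of 2.
So 4^65 ≡ 33 · 4 ≡ 1 (mod 131).
Since 4^d ≡ 1 (mod 131), base 4 does not prove 131 composite.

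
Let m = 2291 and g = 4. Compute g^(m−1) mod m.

1591

4^1 ≡ 4 (mod 2291)
4^2 ≡ 4^2 = 16 ≡ 16 (mod 2291)
4^4 ≡ 16^2 = 256 ≡ 256 (mod 2291)
4^8 ≡ 256^2 = 65536 ≡ 1388 (mod 2291)
4^16 ≡ 1388^2 = 1926544 ≡ 2104 (mod 2291)
4^32 ≡ 2104^2 = 4426816 ≡ 604 (mod 2291)
4^64 ≡ 604^2 = 364816 ≡ 547 (mod 2291)
4^128 ≡ 547^2 = 299209 ≡ 1379 (mod 2291)
4^256 ≡ 1379^2 = 1901641 ≡ 111 (mod 2291)
4^512 ≡ 111^2 = 12321 ≡ 866 (mod 2291)
4^1024 ≡ 866^2 = 749956 ≡ 799 (mod 2291)
4^2048 ≡ 799^2 = 638401 ≡ 1503 (mod 2291)
2290 = 2048 + 128 + 64 + 32 + 16 + 2 in binary powers of 2.
So 4^2290 ≡ 1503 · 1379 · 547 · 604 · 2104 · 16 ≡ 1591 (mod 2291).
Since 1591 ≠ 1, base 4 is a Fermat witness: 2291 is composite.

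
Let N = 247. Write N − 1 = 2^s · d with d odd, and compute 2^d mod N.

247 − 1 = 246 = 2^1 · 123, so d = 123.
2^1 ≡ 2 (mod 247)
2^2 ≡ 2^2 = 4 ≡ 4 (mod 247)
2^4 ≡ 4^2 = 16 ≡ 16 (mod 247)
2^8 ≡ 16^2 = 256 ≡ 9 (mod 247)
2^16 ≡ 9^2 = 81 ≡ 81 (mod 247)
2^32 ≡ 81^2 = 6561 ≡ 139 (mod 247)
2^64 ≡ 139^2 = 19321 ≡ 55 (mod 247)
123 = 64 + 32 + 16 + 8 + 2 + 1 in binary powers of 2.
So 2^123 ≡ 55 · 139 · 81 · 9 · 4 · 2 ≡ 164 (mod 247).
Squaring chain: 164; never reaches −1, so base 2 is a Miller–Rabin witness that 247 is composite.

164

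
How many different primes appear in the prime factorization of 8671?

8671 = 13 · 667
667 = 23 · 29
8671 = 13 · 23 · 29, which has 3 distinct prime factors.

3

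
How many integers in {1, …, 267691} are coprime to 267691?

248832

Factor: 267691 = 19 · 73 · 193.
φ(267691) = (19−1) · (73−1) · (193−1) = 18 · 72 · 192 = 248832.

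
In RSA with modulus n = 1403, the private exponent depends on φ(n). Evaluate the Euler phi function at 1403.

Factor: 1403 = 23 · 61.
φ(1403) = (23−1) · (61−1) = 22 · 60 = 1320.

1320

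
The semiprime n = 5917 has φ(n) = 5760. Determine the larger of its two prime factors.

φ(n) = (p−1)(q−1) = n − (p+q) + 1, so p + q = 5917 − 5760 + 1 = 158.
p and q are the roots of t² − 158t + 5917 = 0.
Discriminant: 158² − 4·5917 = 24964 − 23668 = 1296; √1296 = 36.
q = (158 − 36)/2 = 61, p = (158 + 36)/2 = 97.
Check: 61 · 97 = 5917.

97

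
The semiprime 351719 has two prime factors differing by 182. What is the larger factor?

Since p = q + 182, we have 351719 = q(q + 182), so q² + 182q − 351719 = 0.
Discriminant: 182² + 4·351719 = 33124 + 1406876 = 1440000; √1440000 = 1200.
q = (−182 + 1200)/2 = 509, and p = q + 182 = 691.
Check: 509 · 691 = 351719.

691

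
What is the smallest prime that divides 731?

17

731 is odd.
Digit sum 11, not divisible by 3.
Ends in 1: not divisible by 5.
7: 731 = 7·104 + 3
11: 731 = 11·66 + 5
13: 731 = 13·56 + 3
17: 731 = 17·43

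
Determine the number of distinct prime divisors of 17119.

17119 = 17 · 1007
1007 = 19 · 53
17119 = 17 · 19 · 53, which has 3 distinct prime factors.

3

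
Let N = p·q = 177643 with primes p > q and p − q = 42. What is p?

Since p = q + 42, we have 177643 = q(q + 42), so q² + 42q − 177643 = 0.
Discriminant: 42² + 4·177643 = 1764 + 710572 = 712336; √712336 = 844.
q = (−42 + 844)/2 = 401, and p = q + 42 = 443.
Check: 401 · 443 = 177643.

443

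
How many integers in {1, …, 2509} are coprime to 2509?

Factor: 2509 = 13 · 193.
φ(2509) = (13−1) · (193−1) = 12 · 192 = 2304.

2304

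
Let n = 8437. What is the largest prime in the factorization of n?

59

8437 = 11 · 767
767 = 13 · 59
59 is prime.
So 8437 = 11 · 13 · 59; the largest prime factor is 59.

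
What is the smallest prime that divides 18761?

18761 is odd.
Digit sum 23, not divisible by 3.
Ends in 1: not divisible by 5.
7: 18761 = 7·2680 + 1
11: 18761 = 11·1705 + 6
13: 18761 = 13·1443 + 2
17: 18761 = 17·1103 + 10
19: 18761 = 19·987 + 8
23: 18761 = 23·815 + 16
29: 18761 = 29·646 + 27
31: 18761 = 31·605 + 6
37: 18761 = 37·507 + 2
41: 18761 = 41·457 + 24
43: 18761 = 43·436 + 13
47: 18761 = 47·399 + 8
53: 18761 = 53·353 + 52
59: 18761 = 59·317 + 58
61: 18761 = 61·307 + 34
67: 18761 = 67·280 + 1
71: 18761 = 71·264 + 17
73: 18761 = 73·257

73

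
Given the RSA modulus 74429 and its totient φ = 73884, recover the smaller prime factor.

263

φ(n) = (p−1)(q−1) = n − (p+q) + 1, so p + q = 74429 − 73884 + 1 = 546.
p and q are the roots of t² − 546t + 74429 = 0.
Discriminant: 546² − 4·74429 = 298116 − 297716 = 400; √400 = 20.
q = (546 − 20)/2 = 263, p = (546 + 20)/2 = 283.
Check: 263 · 283 = 74429.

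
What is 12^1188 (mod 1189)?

12^1 ≡ 12 (mod 1189)
12^2 ≡ 12^2 = 144 ≡ 144 (mod 1189)
12^4 ≡ 144^2 = 20736 ≡ 523 (mod 1189)
12^8 ≡ 523^2 = 273529 ≡ 59 (mod 1189)
12^16 ≡ 59^2 = 3481 ≡ 1103 (mod 1189)
12^32 ≡ 1103^2 = 1216609 ≡ 262 (mod 1189)
12^64 ≡ 262^2 = 68644 ≡ 871 (mod 1189)
12^128 ≡ 871^2 = 758641 ≡ 59 (mod 1189)
12^256 ≡ 59^2 = 3481 ≡ 1103 (mod 1189)
12^512 ≡ 1103^2 = 1216609 ≡ 262 (mod 1189)
12^1024 ≡ 262^2 = 68644 ≡ 871 (mod 1189)
1188 = 1024 + 128 + 32 + 4 in binary powers of 2.
So 12^1188 ≡ 871 · 59 · 262 · 523 ≡ 146 (mod 1189).
Since 146 ≠ 1, base 12 is a Fermat witness: 1189 is composite.

146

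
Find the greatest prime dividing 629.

37

629 = 17 · 37
37 is prime.
So 629 = 17 · 37; the largest prime factor is 37.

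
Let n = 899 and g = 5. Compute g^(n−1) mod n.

5^1 ≡ 5 (mod 899)
5^2 ≡ 5^2 = 25 ≡ 25 (mod 899)
5^4 ≡ 25^2 = 625 ≡ 625 (mod 899)
5^8 ≡ 625^2 = 390625 ≡ 459 (mod 899)
5^16 ≡ 459^2 = 210681 ≡ 315 (mod 899)
5^32 ≡ 315^2 = 99225 ≡ 335 (mod 899)
5^64 ≡ 335^2 = 112225 ≡ 749 (mod 899)
5^128 ≡ 749^2 = 561001 ≡ 25 (mod 899)
5^256 ≡ 25^2 = 625 ≡ 625 (mod 899)
5^512 ≡ 625^2 = 390625 ≡ 459 (mod 899)
898 = 512 + 256 + 128 + 2 in binary powers of 2.
So 5^898 ≡ 459 · 625 · 25 · 25 ≡ 315 (mod 899).
Since 315 ≠ 1, base 5 is a Fermat witness: 899 is composite.

315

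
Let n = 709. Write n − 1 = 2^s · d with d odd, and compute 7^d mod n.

1

709 − 1 = 708 = 2^2 · 177, so d = 177.
7^1 ≡ 7 (mod 709)
7^2 ≡ 7^2 = 49 ≡ 49 (mod 709)
7^4 ≡ 49^2 = 2401 ≡ 274 (mod 709)
7^8 ≡ 274^2 = 75076 ≡ 631 (mod 709)
7^16 ≡ 631^2 = 398161 ≡ 412 (mod 709)
7^32 ≡ 412^2 = 169744 ≡ 293 (mod 709)
7^64 ≡ 293^2 = 85849 ≡ 60 (mod 709)
7^128 ≡ 60^2 = 3600 ≡ 55 (mod 709)
177 = 128 + 32 + 16 + 1 in binary powers of 2.
So 7^177 ≡ 55 · 293 · 412 · 7 ≡ 1 (mod 709).
Since 7^d ≡ 1 (mod 709), base 7 does not prove 709 composite.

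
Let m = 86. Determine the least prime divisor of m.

2

86 is even: 2 divides it.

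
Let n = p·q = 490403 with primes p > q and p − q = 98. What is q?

653

Since p = q + 98, we have 490403 = q(q + 98), so q² + 98q − 490403 = 0.
Discriminant: 98² + 4·490403 = 9604 + 1961612 = 1971216; √1971216 = 1404.
q = (−98 + 1404)/2 = 653, and p = q + 98 = 751.
Check: 653 · 751 = 490403.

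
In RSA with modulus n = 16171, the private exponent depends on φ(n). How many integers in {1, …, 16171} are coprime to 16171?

15912

Factor: 16171 = 103 · 157.
φ(16171) = (103−1) · (157−1) = 102 · 156 = 15912.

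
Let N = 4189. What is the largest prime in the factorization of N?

4189 = 59 · 71
71 is prime.
So 4189 = 59 · 71; the largest prime factor is 71.

71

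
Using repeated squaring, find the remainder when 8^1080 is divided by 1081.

8^1 ≡ 8 (mod 1081)
8^2 ≡ 8^2 = 64 ≡ 64 (mod 1081)
8^4 ≡ 64^2 = 4096 ≡ 853 (mod 1081)
8^8 ≡ 853^2 = 727609 ≡ 96 (mod 1081)
8^16 ≡ 96^2 = 9216 ≡ 568 (mod 1081)
8^32 ≡ 568^2 = 322624 ≡ 486 (mod 1081)
8^64 ≡ 486^2 = 236196 ≡ 538 (mod 1081)
8^128 ≡ 538^2 = 289444 ≡ 817 (mod 1081)
8^256 ≡ 817^2 = 667489 ≡ 512 (mod 1081)
8^512 ≡ 512^2 = 262144 ≡ 542 (mod 1081)
8^1024 ≡ 542^2 = 293764 ≡ 813 (mod 1081)
1080 = 1024 + 32 + 16 + 8 in binary powers of 2.
So 8^1080 ≡ 813 · 486 · 568 · 96 ≡ 570 (mod 1081).
Since 570 ≠ 1, base 8 is a Fermat witness: 1081 is composite.

570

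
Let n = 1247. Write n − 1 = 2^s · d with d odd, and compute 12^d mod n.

1247 − 1 = 1246 = 2^1 · 623, so d = 623.
12^1 ≡ 12 (mod 1247)
12^2 ≡ 12^2 = 144 ≡ 144 (mod 1247)
12^4 ≡ 144^2 = 20736 ≡ 784 (mod 1247)
12^8 ≡ 784^2 = 614656 ≡ 1132 (mod 1247)
12^16 ≡ 1132^2 = 1281424 ≡ 755 (mod 1247)
12^32 ≡ 755^2 = 570025 ≡ 146 (mod 1247)
12^64 ≡ 146^2 = 21316 ≡ 117 (mod 1247)
12^128 ≡ 117^2 = 13689 ≡ 1219 (mod 1247)
12^256 ≡ 1219^2 = 1485961 ≡ 784 (mod 1247)
12^512 ≡ 784^2 = 614656 ≡ 1132 (mod 1247)
623 = 512 + 64 + 32 + 8 + 4 + 2 + 1 in binary powers of 2.
So 12^623 ≡ 1132 · 117 · 146 · 1132 · 784 · 144 · 12 ≡ 394 (mod 1247).
Squaring chain: 394; never reaches −1, so base 12 is a Miller–Rabin witness that 1247 is composite.

394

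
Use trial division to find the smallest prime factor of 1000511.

1000511 is odd.
Digit sum 8, not divisible by 3.
Ends in 1: not divisible by 5.
7: 1000511 = 7·142930 + 1
11: 1000511 = 11·90955 + 6
13: 1000511 = 13·76962 + 5
17: 1000511 = 17·58853 + 10
19: 1000511 = 19·52658 + 9
23: 1000511 = 23·43500 + 11
29: 1000511 = 29·34500 + 11
31: 1000511 = 31·32274 + 17
37: 1000511 = 37·27040 + 31
41: 1000511 = 41·24402 + 29
43: 1000511 = 43·23267 + 30
47: 1000511 = 47·21287 + 22
53: 1000511 = 53·18877 + 30
59: 1000511 = 59·16957 + 48
61: 1000511 = 61·16401 + 50
67: 1000511 = 67·14933

67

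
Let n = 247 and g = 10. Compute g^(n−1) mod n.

235

10^1 ≡ 10 (mod 247)
10^2 ≡ 10^2 = 100 ≡ 100 (mod 247)
10^4 ≡ 100^2 = 10000 ≡ 120 (mod 247)
10^8 ≡ 120^2 = 14400 ≡ 74 (mod 247)
10^16 ≡ 74^2 = 5476 ≡ 42 (mod 247)
10^32 ≡ 42^2 = 1764 ≡ 35 (mod 247)
10^64 ≡ 35^2 = 1225 ≡ 237 (mod 247)
10^128 ≡ 237^2 = 56169 ≡ 100 (mod 247)
246 = 128 + 64 + 32 + 16 + 4 + 2 in binary powers of 2.
So 10^246 ≡ 100 · 237 · 35 · 42 · 120 · 100 ≡ 235 (mod 247).
Since 235 ≠ 1, base 10 is a Fermat witness: 247 is composite.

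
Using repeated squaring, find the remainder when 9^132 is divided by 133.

106

9^1 ≡ 9 (mod 133)
9^2 ≡ 9^2 = 81 ≡ 81 (mod 133)
9^4 ≡ 81^2 = 6561 ≡ 44 (mod 133)
9^8 ≡ 44^2 = 1936 ≡ 74 (mod 133)
9^16 ≡ 74^2 = 5476 ≡ 23 (mod 133)
9^32 ≡ 23^2 = 529 ≡ 130 (mod 133)
9^64 ≡ 130^2 = 16900 ≡ 9 (mod 133)
9^128 ≡ 9^2 = 81 ≡ 81 (mod 133)
132 = 128 + 4 in binary powers of 2.
So 9^132 ≡ 81 · 44 ≡ 106 (mod 133).
Since 106 ≠ 1, base 9 is a Fermat witness: 133 is composite.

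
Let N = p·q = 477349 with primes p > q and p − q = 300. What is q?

557

Since p = q + 300, we have 477349 = q(q + 300), so q² + 300q − 477349 = 0.
Discriminant: 300² + 4·477349 = 90000 + 1909396 = 1999396; √1999396 = 1414.
q = (−300 + 1414)/2 = 557, and p = q + 300 = 857.
Check: 557 · 857 = 477349.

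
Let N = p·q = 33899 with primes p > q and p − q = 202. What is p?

311

Since p = q + 202, we have 33899 = q(q + 202), so q² + 202q − 33899 = 0.
Discriminant: 202² + 4·33899 = 40804 + 135596 = 176400; √176400 = 420.
q = (−202 + 420)/2 = 109, and p = q + 202 = 311.
Check: 109 · 311 = 33899.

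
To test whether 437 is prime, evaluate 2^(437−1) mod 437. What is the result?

358

2^1 ≡ 2 (mod 437)
2^2 ≡ 2^2 = 4 ≡ 4 (mod 437)
2^4 ≡ 4^2 = 16 ≡ 16 (mod 437)
2^8 ≡ 16^2 = 256 ≡ 256 (mod 437)
2^16 ≡ 256^2 = 65536 ≡ 423 (mod 437)
2^32 ≡ 423^2 = 178929 ≡ 196 (mod 437)
2^64 ≡ 196^2 = 38416 ≡ 397 (mod 437)
2^128 ≡ 397^2 = 157609 ≡ 289 (mod 437)
2^256 ≡ 289^2 = 83521 ≡ 54 (mod 437)
436 = 256 + 128 + 32 + 16 + 4 in binary powers of 2.
So 2^436 ≡ 54 · 289 · 196 · 423 · 16 ≡ 358 (mod 437).
Since 358 ≠ 1, base 2 is a Fermat witness: 437 is composite.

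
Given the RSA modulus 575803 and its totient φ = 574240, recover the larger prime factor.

971

φ(n) = (p−1)(q−1) = n − (p+q) + 1, so p + q = 575803 − 574240 + 1 = 1564.
p and q are the roots of t² − 1564t + 575803 = 0.
Discriminant: 1564² − 4·575803 = 2446096 − 2303212 = 142884; √142884 = 378.
q = (1564 − 378)/2 = 593, p = (1564 + 378)/2 = 971.
Check: 593 · 971 = 575803.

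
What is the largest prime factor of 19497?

97

19497 = 3 · 6499
6499 = 67 · 97
97 is prime.
So 19497 = 3 · 67 · 97; the largest prime factor is 97.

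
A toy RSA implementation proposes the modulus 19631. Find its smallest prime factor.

19631 is odd.
Digit sum 20, not divisible by 3.
Ends in 1: not divisible by 5.
7: 19631 = 7·2804 + 3
11: 19631 = 11·1784 + 7
13: 19631 = 13·1510 + 1
17: 19631 = 17·1154 + 13
19: 19631 = 19·1033 + 4
23: 19631 = 23·853 + 12
29: 19631 = 29·676 + 27
31: 19631 = 31·633 + 8
37: 19631 = 37·530 + 21
41: 19631 = 41·478 + 33
43: 19631 = 43·456 + 23
47: 19631 = 47·417 + 32
53: 19631 = 53·370 + 21
59: 19631 = 59·332 + 43
61: 19631 = 61·321 + 50
67: 19631 = 67·293

67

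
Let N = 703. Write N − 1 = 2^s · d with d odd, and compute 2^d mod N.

265

703 − 1 = 702 = 2^1 · 351, so d = 351.
2^1 ≡ 2 (mod 703)
2^2 ≡ 2^2 = 4 ≡ 4 (mod 703)
2^4 ≡ 4^2 = 16 ≡ 16 (mod 703)
2^8 ≡ 16^2 = 256 ≡ 256 (mod 703)
2^16 ≡ 256^2 = 65536 ≡ 157 (mod 703)
2^32 ≡ 157^2 = 24649 ≡ 44 (mod 703)
2^64 ≡ 44^2 = 1936 ≡ 530 (mod 703)
2^128 ≡ 530^2 = 280900 ≡ 403 (mod 703)
2^256 ≡ 403^2 = 162409 ≡ 16 (mod 703)
351 = 256 + 64 + 16 + 8 + 4 + 2 + 1 in binary powers of 2.
So 2^351 ≡ 16 · 530 · 157 · 256 · 16 · 4 · 2 ≡ 265 (mod 703).
Squaring chain: 265; never reaches −1, so base 2 is a Miller–Rabin witness that 703 is composite.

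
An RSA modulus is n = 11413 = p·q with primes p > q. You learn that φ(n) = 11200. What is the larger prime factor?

113

φ(n) = (p−1)(q−1) = n − (p+q) + 1, so p + q = 11413 − 11200 + 1 = 214.
p and q are the roots of t² − 214t + 11413 = 0.
Discriminant: 214² − 4·11413 = 45796 − 45652 = 144; √144 = 12.
q = (214 − 12)/2 = 101, p = (214 + 12)/2 = 113.
Check: 101 · 113 = 11413.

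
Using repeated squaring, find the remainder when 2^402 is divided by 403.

2^1 ≡ 2 (mod 403)
2^2 ≡ 2^2 = 4 ≡ 4 (mod 403)
2^4 ≡ 4^2 = 16 ≡ 16 (mod 403)
2^8 ≡ 16^2 = 256 ≡ 256 (mod 403)
2^16 ≡ 256^2 = 65536 ≡ 250 (mod 403)
2^32 ≡ 250^2 = 62500 ≡ 35 (mod 403)
2^64 ≡ 35^2 = 1225 ≡ 16 (mod 403)
2^128 ≡ 16^2 = 256 ≡ 256 (mod 403)
2^256 ≡ 256^2 = 65536 ≡ 250 (mod 403)
402 = 256 + 128 + 16 + 2 in binary powers of 2.
So 2^402 ≡ 250 · 256 · 250 · 4 ≡ 376 (mod 403).
Since 376 ≠ 1, base 2 is a Fermat witness: 403 is composite.

376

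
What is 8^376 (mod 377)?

53

8^1 ≡ 8 (mod 377)
8^2 ≡ 8^2 = 64 ≡ 64 (mod 377)
8^4 ≡ 64^2 = 4096 ≡ 326 (mod 377)
8^8 ≡ 326^2 = 106276 ≡ 339 (mod 377)
8^16 ≡ 339^2 = 114921 ≡ 313 (mod 377)
8^32 ≡ 313^2 = 97969 ≡ 326 (mod 377)
8^64 ≡ 326^2 = 106276 ≡ 339 (mod 377)
8^128 ≡ 339^2 = 114921 ≡ 313 (mod 377)
8^256 ≡ 313^2 = 97969 ≡ 326 (mod 377)
376 = 256 + 64 + 32 + 16 + 8 in binary powers of 2.
So 8^376 ≡ 326 · 339 · 326 · 313 · 339 ≡ 53 (mod 377).
Since 53 ≠ 1, base 8 is a Fermat witness: 377 is composite.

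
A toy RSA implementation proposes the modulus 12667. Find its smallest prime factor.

12667 is odd.
Digit sum 22, not divisible by 3.
Ends in 7: not divisible by 5.
7: 12667 = 7·1809 + 4
11: 12667 = 11·1151 + 6
13: 12667 = 13·974 + 5
17: 12667 = 17·745 + 2
19: 12667 = 19·666 + 13
23: 12667 = 23·550 + 17
29: 12667 = 29·436 + 23
31: 12667 = 31·408 + 19
37: 12667 = 37·342 + 13
41: 12667 = 41·308 + 39
43: 12667 = 43·294 + 25
47: 12667 = 47·269 + 24
53: 12667 = 53·239

53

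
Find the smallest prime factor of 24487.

47

24487 is odd.
Digit sum 25, not divisible by 3.
Ends in 7: not divisible by 5.
7: 24487 = 7·3498 + 1
11: 24487 = 11·2226 + 1
13: 24487 = 13·1883 + 8
17: 24487 = 17·1440 + 7
19: 24487 = 19·1288 + 15
23: 24487 = 23·1064 + 15
29: 24487 = 29·844 + 11
31: 24487 = 31·789 + 28
37: 24487 = 37·661 + 30
41: 24487 = 41·597 + 10
43: 24487 = 43·569 + 20
47: 24487 = 47·521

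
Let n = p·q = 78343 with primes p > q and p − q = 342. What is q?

157

Since p = q + 342, we have 78343 = q(q + 342), so q² + 342q − 78343 = 0.
Discriminant: 342² + 4·78343 = 116964 + 313372 = 430336; √430336 = 656.
q = (−342 + 656)/2 = 157, and p = q + 342 = 499.
Check: 157 · 499 = 78343.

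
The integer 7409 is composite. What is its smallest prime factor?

31

7409 is odd.
Digit sum 20, not divisible by 3.
Ends in 9: not divisible by 5.
7: 7409 = 7·1058 + 3
11: 7409 = 11·673 + 6
13: 7409 = 13·569 + 12
17: 7409 = 17·435 + 14
19: 7409 = 19·389 + 18
23: 7409 = 23·322 + 3
29: 7409 = 29·255 + 14
31: 7409 = 31·239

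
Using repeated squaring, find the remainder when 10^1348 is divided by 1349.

10^1 ≡ 10 (mod 1349)
10^2 ≡ 10^2 = 100 ≡ 100 (mod 1349)
10^4 ≡ 100^2 = 10000 ≡ 557 (mod 1349)
10^8 ≡ 557^2 = 310249 ≡ 1328 (mod 1349)
10^16 ≡ 1328^2 = 1763584 ≡ 441 (mod 1349)
10^32 ≡ 441^2 = 194481 ≡ 225 (mod 1349)
10^64 ≡ 225^2 = 50625 ≡ 712 (mod 1349)
10^128 ≡ 712^2 = 506944 ≡ 1069 (mod 1349)
10^256 ≡ 1069^2 = 1142761 ≡ 158 (mod 1349)
10^512 ≡ 158^2 = 24964 ≡ 682 (mod 1349)
10^1024 ≡ 682^2 = 465124 ≡ 1068 (mod 1349)
1348 = 1024 + 256 + 64 + 4 in binary powers of 2.
So 10^1348 ≡ 1068 · 158 · 712 · 557 ≡ 80 (mod 1349).
Since 80 ≠ 1, base 10 is a Fermat witness: 1349 is composite.

80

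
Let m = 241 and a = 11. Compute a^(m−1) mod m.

11^1 ≡ 11 (mod 241)
11^2 ≡ 11^2 = 121 ≡ 121 (mod 241)
11^4 ≡ 121^2 = 14641 ≡ 181 (mod 241)
11^8 ≡ 181^2 = 32761 ≡ 226 (mod 241)
11^16 ≡ 226^2 = 51076 ≡ 225 (mod 241)
11^32 ≡ 225^2 = 50625 ≡ 15 (mod 241)
11^64 ≡ 15^2 = 225 ≡ 225 (mod 241)
11^128 ≡ 225^2 = 50625 ≡ 15 (mod 241)
240 = 128 + 64 + 32 + 16 in binary powers of 2.
So 11^240 ≡ 15 · 225 · 15 · 225 ≡ 1 (mod 241).
Since the result is 1, base 11 gives no evidence that 241 is composite.

1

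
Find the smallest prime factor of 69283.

79

69283 is odd.
Digit sum 28, not divisible by 3.
Ends in 3: not divisible by 5.
7: 69283 = 7·9897 + 4
11: 69283 = 11·6298 + 5
13: 69283 = 13·5329 + 6
17: 69283 = 17·4075 + 8
19: 69283 = 19·3646 + 9
23: 69283 = 23·3012 + 7
29: 69283 = 29·2389 + 2
31: 69283 = 31·2234 + 29
37: 69283 = 37·1872 + 19
41: 69283 = 41·1689 + 34
43: 69283 = 43·1611 + 10
47: 69283 = 47·1474 + 5
53: 69283 = 53·1307 + 12
59: 69283 = 59·1174 + 17
61: 69283 = 61·1135 + 48
67: 69283 = 67·1034 + 5
71: 69283 = 71·975 + 58
73: 69283 = 73·949 + 6
79: 69283 = 79·877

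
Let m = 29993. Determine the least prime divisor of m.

29993 is odd.
Digit sum 32, not divisible by 3.
Ends in 3: not divisible by 5.
7: 29993 = 7·4284 + 5
11: 29993 = 11·2726 + 7
13: 29993 = 13·2307 + 2
17: 29993 = 17·1764 + 5
19: 29993 = 19·1578 + 11
23: 29993 = 23·1304 + 1
29: 29993 = 29·1034 + 7
31: 29993 = 31·967 + 16
37: 29993 = 37·810 + 23
41: 29993 = 41·731 + 22
43: 29993 = 43·697 + 22
47: 29993 = 47·638 + 7
53: 29993 = 53·565 + 48
59: 29993 = 59·508 + 21
61: 29993 = 61·491 + 42
67: 29993 = 67·447 + 44
71: 29993 = 71·422 + 31
73: 29993 = 73·410 + 63
79: 29993 = 79·379 + 52
83: 29993 = 83·361 + 30
89: 29993 = 89·337

89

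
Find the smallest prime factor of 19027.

19027 is odd.
Digit sum 19, not divisible by 3.
Ends in 7: not divisible by 5.
7: 19027 = 7·2718 + 1
11: 19027 = 11·1729 + 8
13: 19027 = 13·1463 + 8
17: 19027 = 17·1119 + 4
19: 19027 = 19·1001 + 8
23: 19027 = 23·827 + 6
29: 19027 = 29·656 + 3
31: 19027 = 31·613 + 24
37: 19027 = 37·514 + 9
41: 19027 = 41·464 + 3
43: 19027 = 43·442 + 21
47: 19027 = 47·404 + 39
53: 19027 = 53·359

53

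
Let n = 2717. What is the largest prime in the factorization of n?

2717 = 11 · 247
247 = 13 · 19
19 is prime.
So 2717 = 11 · 13 · 19; the largest prime factor is 19.

19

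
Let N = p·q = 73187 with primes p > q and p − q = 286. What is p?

Since p = q + 286, we have 73187 = q(q + 286), so q² + 286q − 73187 = 0.
Discriminant: 286² + 4·73187 = 81796 + 292748 = 374544; √374544 = 612.
q = (−286 + 612)/2 = 163, and p = q + 286 = 449.
Check: 163 · 449 = 73187.

449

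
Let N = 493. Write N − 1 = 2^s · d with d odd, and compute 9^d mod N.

457

493 − 1 = 492 = 2^2 · 123, so d = 123.
9^1 ≡ 9 (mod 493)
9^2 ≡ 9^2 = 81 ≡ 81 (mod 493)
9^4 ≡ 81^2 = 6561 ≡ 152 (mod 493)
9^8 ≡ 152^2 = 23104 ≡ 426 (mod 493)
9^16 ≡ 426^2 = 181476 ≡ 52 (mod 493)
9^32 ≡ 52^2 = 2704 ≡ 239 (mod 493)
9^64 ≡ 239^2 = 57121 ≡ 426 (mod 493)
123 = 64 + 32 + 16 + 8 + 2 + 1 in binary powers of 2.
So 9^123 ≡ 426 · 239 · 52 · 426 · 81 · 9 ≡ 457 (mod 493).
Squaring chain: 457 → 310; never reaches −1, so base 9 is a Miller–Rabin witness that 493 is composite.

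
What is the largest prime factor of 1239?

1239 = 3 · 413
413 = 7 · 59
59 is prime.
So 1239 = 3 · 7 · 59; the largest prime factor is 59.

59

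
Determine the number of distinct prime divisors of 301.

301 = 7 · 43
301 = 7 · 43, which has 2 distinct prime factors.

2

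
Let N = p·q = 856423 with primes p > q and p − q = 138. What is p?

Since p = q + 138, we have 856423 = q(q + 138), so q² + 138q − 856423 = 0.
Discriminant: 138² + 4·856423 = 19044 + 3425692 = 3444736; √3444736 = 1856.
q = (−138 + 1856)/2 = 859, and p = q + 138 = 997.
Check: 859 · 997 = 856423.

997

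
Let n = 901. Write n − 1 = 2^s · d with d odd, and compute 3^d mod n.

734

901 − 1 = 900 = 2^2 · 225, so d = 225.
3^1 ≡ 3 (mod 901)
3^2 ≡ 3^2 = 9 ≡ 9 (mod 901)
3^4 ≡ 9^2 = 81 ≡ 81 (mod 901)
3^8 ≡ 81^2 = 6561 ≡ 254 (mod 901)
3^16 ≡ 254^2 = 64516 ≡ 545 (mod 901)
3^32 ≡ 545^2 = 297025 ≡ 596 (mod 901)
3^64 ≡ 596^2 = 355216 ≡ 222 (mod 901)
3^128 ≡ 222^2 = 49284 ≡ 630 (mod 901)
225 = 128 + 64 + 32 + 1 in binary powers of 2.
So 3^225 ≡ 630 · 222 · 596 · 3 ≡ 734 (mod 901).
Squaring chain: 734 → 859; never reaches −1, so base 3 is a Miller–Rabin witness that 901 is composite.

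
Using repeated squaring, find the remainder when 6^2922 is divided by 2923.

6^1 ≡ 6 (mod 2923)
6^2 ≡ 6^2 = 36 ≡ 36 (mod 2923)
6^4 ≡ 36^2 = 1296 ≡ 1296 (mod 2923)
6^8 ≡ 1296^2 = 1679616 ≡ 1814 (mod 2923)
6^16 ≡ 1814^2 = 3290596 ≡ 2221 (mod 2923)
6^32 ≡ 2221^2 = 4932841 ≡ 1740 (mod 2923)
6^64 ≡ 1740^2 = 3027600 ≡ 2295 (mod 2923)
6^128 ≡ 2295^2 = 5267025 ≡ 2702 (mod 2923)
6^256 ≡ 2702^2 = 7300804 ≡ 2073 (mod 2923)
6^512 ≡ 2073^2 = 4297329 ≡ 519 (mod 2923)
6^1024 ≡ 519^2 = 269361 ≡ 445 (mod 2923)
6^2048 ≡ 445^2 = 198025 ≡ 2184 (mod 2923)
2922 = 2048 + 512 + 256 + 64 + 32 + 8 + 2 in binary powers of 2.
So 6^2922 ≡ 2184 · 519 · 2073 · 2295 · 1740 · 1814 · 36 ≡ 1960 (mod 2923).
Since 1960 ≠ 1, base 6 is a Fermat witness: 2923 is composite.

1960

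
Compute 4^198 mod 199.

4^1 ≡ 4 (mod 199)
4^2 ≡ 4^2 = 16 ≡ 16 (mod 199)
4^4 ≡ 16^2 = 256 ≡ 57 (mod 199)
4^8 ≡ 57^2 = 3249 ≡ 65 (mod 199)
4^16 ≡ 65^2 = 4225 ≡ 46 (mod 199)
4^32 ≡ 46^2 = 2116 ≡ 126 (mod 199)
4^64 ≡ 126^2 = 15876 ≡ 155 (mod 199)
4^128 ≡ 155^2 = 24025 ≡ 145 (mod 199)
198 = 128 + 64 + 4 + 2 in binary powers of 2.
So 4^198 ≡ 145 · 155 · 57 · 16 ≡ 1 (mod 199).
Since the result is 1, base 4 gives no evidence that 199 is composite.

1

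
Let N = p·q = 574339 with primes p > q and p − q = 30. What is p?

773

Since p = q + 30, we have 574339 = q(q + 30), so q² + 30q − 574339 = 0.
Discriminant: 30² + 4·574339 = 900 + 2297356 = 2298256; √2298256 = 1516.
q = (−30 + 1516)/2 = 743, and p = q + 30 = 773.
Check: 743 · 773 = 574339.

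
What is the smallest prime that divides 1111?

11

1111 is odd.
Digit sum 4, not divisible by 3.
Ends in 1: not divisible by 5.
7: 1111 = 7·158 + 5
11: 1111 = 11·101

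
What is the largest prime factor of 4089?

4089 = 3 · 1363
1363 = 29 · 47
47 is prime.
So 4089 = 3 · 29 · 47; the largest prime factor is 47.

47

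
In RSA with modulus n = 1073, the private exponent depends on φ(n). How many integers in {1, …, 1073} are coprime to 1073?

1008

Factor: 1073 = 29 · 37.
φ(1073) = (29−1) · (37−1) = 28 · 36 = 1008.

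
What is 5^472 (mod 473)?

5^1 ≡ 5 (mod 473)
5^2 ≡ 5^2 = 25 ≡ 25 (mod 473)
5^4 ≡ 25^2 = 625 ≡ 152 (mod 473)
5^8 ≡ 152^2 = 23104 ≡ 400 (mod 473)
5^16 ≡ 400^2 = 160000 ≡ 126 (mod 473)
5^32 ≡ 126^2 = 15876 ≡ 267 (mod 473)
5^64 ≡ 267^2 = 71289 ≡ 339 (mod 473)
5^128 ≡ 339^2 = 114921 ≡ 455 (mod 473)
5^256 ≡ 455^2 = 207025 ≡ 324 (mod 473)
472 = 256 + 128 + 64 + 16 + 8 in binary powers of 2.
So 5^472 ≡ 324 · 455 · 339 · 126 · 400 ≡ 454 (mod 473).
Since 454 ≠ 1, base 5 is a Fermat witness: 473 is composite.

454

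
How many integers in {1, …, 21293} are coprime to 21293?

20988

Factor: 21293 = 107 · 199.
φ(21293) = (107−1) · (199−1) = 106 · 198 = 20988.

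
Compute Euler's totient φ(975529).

946176

Factor: 975529 = 89 · 97 · 113.
φ(975529) = (89−1) · (97−1) · (113−1) = 88 · 96 · 112 = 946176.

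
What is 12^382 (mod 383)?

1

12^1 ≡ 12 (mod 383)
12^2 ≡ 12^2 = 144 ≡ 144 (mod 383)
12^4 ≡ 144^2 = 20736 ≡ 54 (mod 383)
12^8 ≡ 54^2 = 2916 ≡ 235 (mod 383)
12^16 ≡ 235^2 = 55225 ≡ 73 (mod 383)
12^32 ≡ 73^2 = 5329 ≡ 350 (mod 383)
12^64 ≡ 350^2 = 122500 ≡ 323 (mod 383)
12^128 ≡ 323^2 = 104329 ≡ 153 (mod 383)
12^256 ≡ 153^2 = 23409 ≡ 46 (mod 383)
382 = 256 + 64 + 32 + 16 + 8 + 4 + 2 in binary powers of 2.
So 12^382 ≡ 46 · 323 · 350 · 73 · 235 · 54 · 144 ≡ 1 (mod 383).
Since the result is 1, base 12 gives no evidence that 383 is composite.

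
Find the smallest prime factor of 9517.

31

9517 is odd.
Digit sum 22, not divisible by 3.
Ends in 7: not divisible by 5.
7: 9517 = 7·1359 + 4
11: 9517 = 11·865 + 2
13: 9517 = 13·732 + 1
17: 9517 = 17·559 + 14
19: 9517 = 19·500 + 17
23: 9517 = 23·413 + 18
29: 9517 = 29·328 + 5
31: 9517 = 31·307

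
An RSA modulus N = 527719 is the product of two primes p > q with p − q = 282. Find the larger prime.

Since p = q + 282, we have 527719 = q(q + 282), so q² + 282q − 527719 = 0.
Discriminant: 282² + 4·527719 = 79524 + 2110876 = 2190400; √2190400 = 1480.
q = (−282 + 1480)/2 = 599, and p = q + 282 = 881.
Check: 599 · 881 = 527719.

881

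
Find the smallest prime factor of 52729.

52729 is odd.
Digit sum 25, not divisible by 3.
Ends in 9: not divisible by 5.
7: 52729 = 7·7532 + 5
11: 52729 = 11·4793 + 6
13: 52729 = 13·4056 + 1
17: 52729 = 17·3101 + 12
19: 52729 = 19·2775 + 4
23: 52729 = 23·2292 + 13
29: 52729 = 29·1818 + 7
31: 52729 = 31·1700 + 29
37: 52729 = 37·1425 + 4
41: 52729 = 41·1286 + 3
43: 52729 = 43·1226 + 11
47: 52729 = 47·1121 + 42
53: 52729 = 53·994 + 47
59: 52729 = 59·893 + 42
61: 52729 = 61·864 + 25
67: 52729 = 67·787

67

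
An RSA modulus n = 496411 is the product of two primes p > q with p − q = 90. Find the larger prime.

751

Since p = q + 90, we have 496411 = q(q + 90), so q² + 90q − 496411 = 0.
Discriminant: 90² + 4·496411 = 8100 + 1985644 = 1993744; √1993744 = 1412.
q = (−90 + 1412)/2 = 661, and p = q + 90 = 751.
Check: 661 · 751 = 496411.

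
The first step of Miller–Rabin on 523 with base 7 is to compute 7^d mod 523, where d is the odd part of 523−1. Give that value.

1

523 − 1 = 522 = 2^1 · 261, so d = 261.
7^1 ≡ 7 (mod 523)
7^2 ≡ 7^2 = 49 ≡ 49 (mod 523)
7^4 ≡ 49^2 = 2401 ≡ 309 (mod 523)
7^8 ≡ 309^2 = 95481 ≡ 295 (mod 523)
7^16 ≡ 295^2 = 87025 ≡ 207 (mod 523)
7^32 ≡ 207^2 = 42849 ≡ 486 (mod 523)
7^64 ≡ 486^2 = 236196 ≡ 323 (mod 523)
7^128 ≡ 323^2 = 104329 ≡ 252 (mod 523)
7^256 ≡ 252^2 = 63504 ≡ 221 (mod 523)
261 = 256 + 4 + 1 in binary powers of 2.
So 7^261 ≡ 221 · 309 · 7 ≡ 1 (mod 523).
Since 7^d ≡ 1 (mod 523), base 7 does not prove 523 composite.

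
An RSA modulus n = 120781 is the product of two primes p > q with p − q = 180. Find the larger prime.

449

Since p = q + 180, we have 120781 = q(q + 180), so q² + 180q − 120781 = 0.
Discriminant: 180² + 4·120781 = 32400 + 483124 = 515524; √515524 = 718.
q = (−180 + 718)/2 = 269, and p = q + 180 = 449.
Check: 269 · 449 = 120781.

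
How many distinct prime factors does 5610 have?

5610 = 2 · 2805
2805 = 3 · 935
935 = 5 · 187
187 = 11 · 17
5610 = 2 · 3 · 5 · 11 · 17, which has 5 distinct prime factors.

5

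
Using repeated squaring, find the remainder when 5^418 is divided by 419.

5^1 ≡ 5 (mod 419)
5^2 ≡ 5^2 = 25 ≡ 25 (mod 419)
5^4 ≡ 25^2 = 625 ≡ 206 (mod 419)
5^8 ≡ 206^2 = 42436 ≡ 117 (mod 419)
5^16 ≡ 117^2 = 13689 ≡ 281 (mod 419)
5^32 ≡ 281^2 = 78961 ≡ 189 (mod 419)
5^64 ≡ 189^2 = 35721 ≡ 106 (mod 419)
5^128 ≡ 106^2 = 11236 ≡ 342 (mod 419)
5^256 ≡ 342^2 = 116964 ≡ 63 (mod 419)
418 = 256 + 128 + 32 + 2 in binary powers of 2.
So 5^418 ≡ 63 · 342 · 189 · 25 ≡ 1 (mod 419).
Since the result is 1, base 5 gives no evidence that 419 is composite.

1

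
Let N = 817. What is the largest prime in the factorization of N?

817 = 19 · 43
43 is prime.
So 817 = 19 · 43; the largest prime factor is 43.

43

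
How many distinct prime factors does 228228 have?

6

228228 = 2^2 · 57057
57057 = 3 · 19019
19019 = 7 · 2717
2717 = 11 · 247
247 = 13 · 19
228228 = 2^2 · 3 · 7 · 11 · 13 · 19, which has 6 distinct prime factors.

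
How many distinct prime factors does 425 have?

425 = 5^2 · 17
425 = 5^2 · 17, which has 2 distinct prime factors.

2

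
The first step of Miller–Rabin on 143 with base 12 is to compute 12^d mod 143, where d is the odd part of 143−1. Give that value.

12

143 − 1 = 142 = 2^1 · 71, so d = 71.
12^1 ≡ 12 (mod 143)
12^2 ≡ 12^2 = 144 ≡ 1 (mod 143)
12^4 ≡ 1^2 = 1 ≡ 1 (mod 143)
12^8 ≡ 1^2 = 1 ≡ 1 (mod 143)
12^16 ≡ 1^2 = 1 ≡ 1 (mod 143)
12^32 ≡ 1^2 = 1 ≡ 1 (mod 143)
12^64 ≡ 1^2 = 1 ≡ 1 (mod 143)
71 = 64 + 4 + 2 + 1 in binary powers of 2.
So 12^71 ≡ 1 · 1 · 1 · 12 ≡ 12 (mod 143).
Squaring chain: 12; never reaches −1, so base 12 is a Miller–Rabin witness that 143 is composite.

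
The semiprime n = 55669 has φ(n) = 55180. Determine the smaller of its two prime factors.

φ(n) = (p−1)(q−1) = n − (p+q) + 1, so p + q = 55669 − 55180 + 1 = 490.
p and q are the roots of t² − 490t + 55669 = 0.
Discriminant: 490² − 4·55669 = 240100 − 222676 = 17424; √17424 = 132.
q = (490 − 132)/2 = 179, p = (490 + 132)/2 = 311.
Check: 179 · 311 = 55669.

179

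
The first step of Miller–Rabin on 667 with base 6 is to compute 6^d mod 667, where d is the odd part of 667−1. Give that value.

9

667 − 1 = 666 = 2^1 · 333, so d = 333.
6^1 ≡ 6 (mod 667)
6^2 ≡ 6^2 = 36 ≡ 36 (mod 667)
6^4 ≡ 36^2 = 1296 ≡ 629 (mod 667)
6^8 ≡ 629^2 = 395641 ≡ 110 (mod 667)
6^16 ≡ 110^2 = 12100 ≡ 94 (mod 667)
6^32 ≡ 94^2 = 8836 ≡ 165 (mod 667)
6^64 ≡ 165^2 = 27225 ≡ 545 (mod 667)
6^128 ≡ 545^2 = 297025 ≡ 210 (mod 667)
6^256 ≡ 210^2 = 44100 ≡ 78 (mod 667)
333 = 256 + 64 + 8 + 4 + 1 in binary powers of 2.
So 6^333 ≡ 78 · 545 · 110 · 629 · 6 ≡ 9 (mod 667).
Squaring chain: 9; never reaches −1, so base 6 is a Miller–Rabin witness that 667 is composite.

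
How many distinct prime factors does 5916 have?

5916 = 2^2 · 1479
1479 = 3 · 493
493 = 17 · 29
5916 = 2^2 · 3 · 17 · 29, which has 4 distinct prime factors.

4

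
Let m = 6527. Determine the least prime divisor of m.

6527 is odd.
Digit sum 20, not divisible by 3.
Ends in 7: not divisible by 5.
7: 6527 = 7·932 + 3
11: 6527 = 11·593 + 4
13: 6527 = 13·502 + 1
17: 6527 = 17·383 + 16
19: 6527 = 19·343 + 10
23: 6527 = 23·283 + 18
29: 6527 = 29·225 + 2
31: 6527 = 31·210 + 17
37: 6527 = 37·176 + 15
41: 6527 = 41·159 + 8
43: 6527 = 43·151 + 34
47: 6527 = 47·138 + 41
53: 6527 = 53·123 + 8
59: 6527 = 59·110 + 37
61: 6527 = 61·107

61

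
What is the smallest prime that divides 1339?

13

1339 is odd.
Digit sum 16, not divisible by 3.
Ends in 9: not divisible by 5.
7: 1339 = 7·191 + 2
11: 1339 = 11·121 + 8
13: 1339 = 13·103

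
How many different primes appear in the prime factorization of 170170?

170170 = 2 · 85085
85085 = 5 · 17017
17017 = 7 · 2431
2431 = 11 · 221
221 = 13 · 17
170170 = 2 · 5 · 7 · 11 · 13 · 17, which has 6 distinct prime factors.

6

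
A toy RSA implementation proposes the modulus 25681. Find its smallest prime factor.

25681 is odd.
Digit sum 22, not divisible by 3.
Ends in 1: not divisible by 5.
7: 25681 = 7·3668 + 5
11: 25681 = 11·2334 + 7
13: 25681 = 13·1975 + 6
17: 25681 = 17·1510 + 11
19: 25681 = 19·1351 + 12
23: 25681 = 23·1116 + 13
29: 25681 = 29·885 + 16
31: 25681 = 31·828 + 13
37: 25681 = 37·694 + 3
41: 25681 = 41·626 + 15
43: 25681 = 43·597 + 10
47: 25681 = 47·546 + 19
53: 25681 = 53·484 + 29
59: 25681 = 59·435 + 16
61: 25681 = 61·421

61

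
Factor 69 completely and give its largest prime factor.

69 = 3 · 23
23 is prime.
So 69 = 3 · 23; the largest prime factor is 23.

23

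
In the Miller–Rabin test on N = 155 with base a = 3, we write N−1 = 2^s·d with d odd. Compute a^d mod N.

155 − 1 = 154 = 2^1 · 77, so d = 77.
3^1 ≡ 3 (mod 155)
3^2 ≡ 3^2 = 9 ≡ 9 (mod 155)
3^4 ≡ 9^2 = 81 ≡ 81 (mod 155)
3^8 ≡ 81^2 = 6561 ≡ 51 (mod 155)
3^16 ≡ 51^2 = 2601 ≡ 121 (mod 155)
3^32 ≡ 121^2 = 14641 ≡ 71 (mod 155)
3^64 ≡ 71^2 = 5041 ≡ 81 (mod 155)
77 = 64 + 8 + 4 + 1 in binary powers of 2.
So 3^77 ≡ 81 · 51 · 81 · 3 ≡ 53 (mod 155).
Squaring chain: 53; never reaches −1, so base 3 is a Miller–Rabin witness that 155 is composite.

53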